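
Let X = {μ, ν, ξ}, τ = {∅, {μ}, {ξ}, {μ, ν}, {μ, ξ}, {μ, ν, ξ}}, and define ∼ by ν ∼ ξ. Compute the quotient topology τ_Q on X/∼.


X/∼ = {[μ], [ν=ξ]}; |τ_Q| = 3.

Equivalence classes: [μ], [ν=ξ].
Quotient map π: X → X/∼ sends μ ↦ [μ], ν ↦ [ν=ξ], ξ ↦ [ν=ξ].
For each subset V ⊆ X/∼, compute π^{-1}(V) ⊆ X and check whether π^{-1}(V) ∈ τ. V is open in τ_Q iff π^{-1}(V) ∈ τ.
  V = {}: π^{-1}(V) = ∅ ∈ τ ✓.
  V = {[μ]}: π^{-1}(V) = {μ} ∈ τ ✓.
  V = {[ν=ξ]}: π^{-1}(V) = {ν, ξ} ∉ τ ✗.
  V = {[μ], [ν=ξ]}: π^{-1}(V) = {μ, ν, ξ} ∈ τ ✓.
Open sets in the quotient: τ_Q = {{}, {[μ]}, {[μ], [ν=ξ]}} (3 elements).


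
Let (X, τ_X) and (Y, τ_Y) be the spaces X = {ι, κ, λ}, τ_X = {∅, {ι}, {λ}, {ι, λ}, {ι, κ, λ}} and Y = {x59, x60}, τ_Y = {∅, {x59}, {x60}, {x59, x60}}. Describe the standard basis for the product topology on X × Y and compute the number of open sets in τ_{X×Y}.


Basis B = {∅ × ∅, {ι} × {x59}, {ι} × {x60}, {λ} × {x59}, {λ} × {x60}, {ι} × {x59, x60}, {ι, λ} × {x59}, {ι, λ} × {x60}, {λ} × {x59, x60}, {ι, κ, λ} × {x59}, {ι, κ, λ} × {x60}, {ι, λ} × {x59, x60}, {ι, κ, λ} × {x59, x60}}; |τ_{X×Y}| = 25.

Enumerate products U × V with U ∈ τ_X, V ∈ τ_Y (deduplicated):
  ∅ × ∅ = {} (∅)
  {ι} × {x59} = {(ι,x59)}
  {ι} × {x60} = {(ι,x60)}
  {λ} × {x59} = {(λ,x59)}
  {λ} × {x60} = {(λ,x60)}
  {ι} × {x59, x60} = {(ι,x59), (ι,x60)}
  {ι, λ} × {x59} = {(ι,x59), (λ,x59)}
  {ι, λ} × {x60} = {(ι,x60), (λ,x60)}
  {λ} × {x59, x60} = {(λ,x59), (λ,x60)}
  {ι, κ, λ} × {x59} = {(ι,x59), (κ,x59), (λ,x59)}
  {ι, κ, λ} × {x60} = {(ι,x60), (κ,x60), (λ,x60)}
  {ι, λ} × {x59, x60} = {(ι,x59), (ι,x60), (λ,x59), (λ,x60)}
  {ι, κ, λ} × {x59, x60} = {(ι,x59), (ι,x60), (κ,x59), (κ,x60), (λ,x59), (λ,x60)}
These 13 distinct sets form the basis B.
Close under arbitrary unions to get τ_{X×Y}; counting gives |τ_{X×Y}| = 25.


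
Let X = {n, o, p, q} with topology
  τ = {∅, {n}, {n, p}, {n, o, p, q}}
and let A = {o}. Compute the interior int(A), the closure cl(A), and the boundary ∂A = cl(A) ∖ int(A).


int(A) = ∅, cl(A) = {o, q}, ∂A = {o, q}.

Closed sets in (X, τ) are complements of opens:
  closed(X, τ) = {∅, {o, q}, {o, p, q}, {n, o, p, q}}.
int(A) = ⋃ {U ∈ τ : U ⊆ A}. Opens contained in A: ∅.
Taking the union of these: int(A) = ∅.
cl(A) = ⋂ {C closed : A ⊆ C}. Closed sets containing A: {o, q}, {o, p, q}, {n, o, p, q}.
Intersecting these: cl(A) = {o, q}.
∂A = cl(A) ∖ int(A) = {o, q} ∖ ∅ = {o, q}.


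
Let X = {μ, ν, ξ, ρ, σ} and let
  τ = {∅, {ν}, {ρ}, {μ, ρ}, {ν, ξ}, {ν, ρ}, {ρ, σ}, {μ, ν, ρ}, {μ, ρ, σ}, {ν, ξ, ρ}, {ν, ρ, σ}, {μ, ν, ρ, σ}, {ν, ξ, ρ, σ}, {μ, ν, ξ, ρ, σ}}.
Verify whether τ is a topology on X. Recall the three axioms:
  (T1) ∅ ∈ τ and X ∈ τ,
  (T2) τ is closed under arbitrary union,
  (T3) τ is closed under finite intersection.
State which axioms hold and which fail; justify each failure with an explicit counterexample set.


τ is NOT a topology on X.

Axiom (T1): ∅ ∈ τ? Yes; X ∈ τ? Yes.
Axiom (T2/T3): check pairwise unions and intersections of members of τ.
Counterexample for (T2): {μ, ρ} ∪ {ν, ξ} = {μ, ν, ξ, ρ} ∉ τ. Therefore τ is NOT a topology.


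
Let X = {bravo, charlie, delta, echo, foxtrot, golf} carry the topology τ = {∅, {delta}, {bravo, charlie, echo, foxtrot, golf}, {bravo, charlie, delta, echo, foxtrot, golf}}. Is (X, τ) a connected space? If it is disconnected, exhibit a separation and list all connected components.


(X, τ) is disconnected; components = [{delta}, {bravo, charlie, echo, foxtrot, golf}].

Find clopen sets (U ∈ τ with X ∖ U ∈ τ):
  U = ∅, X ∖ U = {bravo, charlie, delta, echo, foxtrot, golf} — both open, so U is clopen.
  U = {delta}, X ∖ U = {bravo, charlie, echo, foxtrot, golf} — both open, so U is clopen.
  U = {bravo, charlie, echo, foxtrot, golf}, X ∖ U = {delta} — both open, so U is clopen.
  U = {bravo, charlie, delta, echo, foxtrot, golf}, X ∖ U = ∅ — both open, so U is clopen.
Nontrivial clopen(s) exist: e.g. {bravo, charlie, echo, foxtrot, golf}. So (X, τ) is disconnected.
Compute connected components by grouping points that agree on all clopens:
  component: {delta}
  component: {bravo, charlie, echo, foxtrot, golf}


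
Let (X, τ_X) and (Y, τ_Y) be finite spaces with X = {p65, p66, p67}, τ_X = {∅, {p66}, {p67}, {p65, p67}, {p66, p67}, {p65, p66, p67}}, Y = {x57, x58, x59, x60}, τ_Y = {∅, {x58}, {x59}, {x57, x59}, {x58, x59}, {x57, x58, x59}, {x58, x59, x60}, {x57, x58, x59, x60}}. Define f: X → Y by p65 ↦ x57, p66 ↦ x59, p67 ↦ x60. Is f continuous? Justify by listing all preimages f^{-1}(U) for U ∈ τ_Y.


f is NOT continuous.

Compute f^{-1}(U) for each U ∈ τ_Y:
  U = ∅: f^{-1}(U) = ∅ ∈ τ_X ✓.
  U = {x58}: f^{-1}(U) = ∅ ∈ τ_X ✓.
  U = {x59}: f^{-1}(U) = {p66} ∈ τ_X ✓.
  U = {x57, x59}: f^{-1}(U) = {p65, p66} ∉ τ_X ✗.
  U = {x58, x59}: f^{-1}(U) = {p66} ∈ τ_X ✓.
  U = {x57, x58, x59}: f^{-1}(U) = {p65, p66} ∉ τ_X ✗.
  U = {x58, x59, x60}: f^{-1}(U) = {p66, p67} ∈ τ_X ✓.
  U = {x57, x58, x59, x60}: f^{-1}(U) = {p65, p66, p67} ∈ τ_X ✓.
Found U = {x57, x59} with f^{-1}(U) = {p65, p66} not in τ_X. Therefore f is NOT continuous.


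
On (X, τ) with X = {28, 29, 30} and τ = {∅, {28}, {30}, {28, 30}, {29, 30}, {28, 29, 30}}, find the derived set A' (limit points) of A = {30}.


A' = {29}

For each x ∈ X, list the open sets U ∈ τ with x ∈ U, then check whether U ∩ (A ∖ {x}) ≠ ∅ for every such U.
  x = 28: open {28} ∋ x has {28} ∩ (A ∖ {28}) = ∅, so x is NOT a limit point.
  x = 29: opens ∋ x are {29, 30}, {28, 29, 30}; each meets A ∖ {29}, so x IS a limit point.
  x = 30: open {30} ∋ x has {30} ∩ (A ∖ {30}) = ∅, so x is NOT a limit point.
Collecting: A' = {29}.


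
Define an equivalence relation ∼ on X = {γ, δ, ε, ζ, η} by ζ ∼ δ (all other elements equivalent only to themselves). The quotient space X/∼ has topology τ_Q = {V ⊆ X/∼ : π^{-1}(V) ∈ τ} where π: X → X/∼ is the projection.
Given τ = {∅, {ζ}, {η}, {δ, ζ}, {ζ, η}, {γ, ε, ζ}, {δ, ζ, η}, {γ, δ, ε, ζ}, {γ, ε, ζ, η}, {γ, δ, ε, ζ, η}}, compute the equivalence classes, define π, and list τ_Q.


X/∼ = {[γ], [δ=ζ], [ε], [η]}; |τ_Q| = 6.

Equivalence classes: [γ], [δ=ζ], [ε], [η].
Quotient map π: X → X/∼ sends γ ↦ [γ], δ ↦ [δ=ζ], ε ↦ [ε], ζ ↦ [δ=ζ], η ↦ [η].
For each subset V ⊆ X/∼, compute π^{-1}(V) ⊆ X and check whether π^{-1}(V) ∈ τ. V is open in τ_Q iff π^{-1}(V) ∈ τ.
  V = {}: π^{-1}(V) = ∅ ∈ τ ✓.
  V = {[γ]}: π^{-1}(V) = {γ} ∉ τ ✗.
  V = {[δ=ζ]}: π^{-1}(V) = {δ, ζ} ∈ τ ✓.
  V = {[γ], [δ=ζ]}: π^{-1}(V) = {γ, δ, ζ} ∉ τ ✗.
  V = {[ε]}: π^{-1}(V) = {ε} ∉ τ ✗.
  V = {[γ], [ε]}: π^{-1}(V) = {γ, ε} ∉ τ ✗.
  V = {[δ=ζ], [ε]}: π^{-1}(V) = {δ, ε, ζ} ∉ τ ✗.
  V = {[γ], [δ=ζ], [ε]}: π^{-1}(V) = {γ, δ, ε, ζ} ∈ τ ✓.
  V = {[η]}: π^{-1}(V) = {η} ∈ τ ✓.
  V = {[γ], [η]}: π^{-1}(V) = {γ, η} ∉ τ ✗.
  V = {[δ=ζ], [η]}: π^{-1}(V) = {δ, ζ, η} ∈ τ ✓.
  V = {[γ], [δ=ζ], [η]}: π^{-1}(V) = {γ, δ, ζ, η} ∉ τ ✗.
  V = {[ε], [η]}: π^{-1}(V) = {ε, η} ∉ τ ✗.
  V = {[γ], [ε], [η]}: π^{-1}(V) = {γ, ε, η} ∉ τ ✗.
  V = {[δ=ζ], [ε], [η]}: π^{-1}(V) = {δ, ε, ζ, η} ∉ τ ✗.
  V = {[γ], [δ=ζ], [ε], [η]}: π^{-1}(V) = {γ, δ, ε, ζ, η} ∈ τ ✓.
Open sets in the quotient: τ_Q = {{}, {[δ=ζ]}, {[γ], [δ=ζ], [ε]}, {[η]}, {[δ=ζ], [η]}, {[γ], [δ=ζ], [ε], [η]}} (6 elements).


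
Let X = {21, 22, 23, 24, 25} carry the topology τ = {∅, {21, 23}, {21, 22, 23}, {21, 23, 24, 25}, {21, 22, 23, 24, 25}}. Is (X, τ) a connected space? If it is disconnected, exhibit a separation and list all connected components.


(X, τ) is connected.

Find clopen sets (U ∈ τ with X ∖ U ∈ τ):
  U = ∅, X ∖ U = {21, 22, 23, 24, 25} — both open, so U is clopen.
  U = {21, 22, 23, 24, 25}, X ∖ U = ∅ — both open, so U is clopen.
Only trivial clopens (∅ and X) exist, so (X, τ) is connected.
Compute connected components by grouping points that agree on all clopens:
  component: {21, 22, 23, 24, 25}


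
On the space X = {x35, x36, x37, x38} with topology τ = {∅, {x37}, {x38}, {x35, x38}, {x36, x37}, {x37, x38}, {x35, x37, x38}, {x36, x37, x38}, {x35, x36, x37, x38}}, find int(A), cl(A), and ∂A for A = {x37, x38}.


int(A) = {x37, x38}, cl(A) = {x35, x36, x37, x38}, ∂A = {x35, x36}.

Closed sets in (X, τ) are complements of opens:
  closed(X, τ) = {∅, {x35}, {x36}, {x35, x36}, {x35, x38}, {x36, x37}, {x35, x36, x37}, {x35, x36, x38}, {x35, x36, x37, x38}}.
int(A) = ⋃ {U ∈ τ : U ⊆ A}. Opens contained in A: ∅, {x37}, {x38}, {x37, x38}.
Taking the union of these: int(A) = {x37, x38}.
cl(A) = ⋂ {C closed : A ⊆ C}. Closed sets containing A: {x35, x36, x37, x38}.
Intersecting these: cl(A) = {x35, x36, x37, x38}.
∂A = cl(A) ∖ int(A) = {x35, x36, x37, x38} ∖ {x37, x38} = {x35, x36}.


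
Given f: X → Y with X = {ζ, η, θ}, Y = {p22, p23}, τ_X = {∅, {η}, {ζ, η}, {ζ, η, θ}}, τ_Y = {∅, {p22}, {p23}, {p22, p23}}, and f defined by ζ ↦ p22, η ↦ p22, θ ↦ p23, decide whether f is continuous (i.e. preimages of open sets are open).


f is NOT continuous.

Compute f^{-1}(U) for each U ∈ τ_Y:
  U = ∅: f^{-1}(U) = ∅ ∈ τ_X ✓.
  U = {p22}: f^{-1}(U) = {ζ, η} ∈ τ_X ✓.
  U = {p23}: f^{-1}(U) = {θ} ∉ τ_X ✗.
  U = {p22, p23}: f^{-1}(U) = {ζ, η, θ} ∈ τ_X ✓.
Found U = {p23} with f^{-1}(U) = {θ} not in τ_X. Therefore f is NOT continuous.


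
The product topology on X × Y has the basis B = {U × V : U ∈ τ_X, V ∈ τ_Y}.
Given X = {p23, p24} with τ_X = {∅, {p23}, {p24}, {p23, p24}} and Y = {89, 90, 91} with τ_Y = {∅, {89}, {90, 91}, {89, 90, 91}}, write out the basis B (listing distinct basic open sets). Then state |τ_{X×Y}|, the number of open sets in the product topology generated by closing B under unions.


Basis B = {∅ × ∅, {p23} × {89}, {p24} × {89}, {p23, p24} × {89}, {p23} × {90, 91}, {p24} × {90, 91}, {p23} × {89, 90, 91}, {p24} × {89, 90, 91}, {p23, p24} × {90, 91}, {p23, p24} × {89, 90, 91}}; |τ_{X×Y}| = 16.

Enumerate products U × V with U ∈ τ_X, V ∈ τ_Y (deduplicated):
  ∅ × ∅ = {} (∅)
  {p23} × {89} = {(p23,89)}
  {p24} × {89} = {(p24,89)}
  {p23, p24} × {89} = {(p23,89), (p24,89)}
  {p23} × {90, 91} = {(p23,90), (p23,91)}
  {p24} × {90, 91} = {(p24,90), (p24,91)}
  {p23} × {89, 90, 91} = {(p23,89), (p23,90), (p23,91)}
  {p24} × {89, 90, 91} = {(p24,89), (p24,90), (p24,91)}
  {p23, p24} × {90, 91} = {(p23,90), (p23,91), (p24,90), (p24,91)}
  {p23, p24} × {89, 90, 91} = {(p23,89), (p23,90), (p23,91), (p24,89), (p24,90), (p24,91)}
These 10 distinct sets form the basis B.
Close under arbitrary unions to get τ_{X×Y}; counting gives |τ_{X×Y}| = 16.


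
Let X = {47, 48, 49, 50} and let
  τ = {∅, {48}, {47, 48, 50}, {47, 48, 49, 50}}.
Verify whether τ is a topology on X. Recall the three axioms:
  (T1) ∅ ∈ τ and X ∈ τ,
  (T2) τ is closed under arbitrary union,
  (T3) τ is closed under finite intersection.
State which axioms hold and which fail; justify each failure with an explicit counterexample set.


τ IS a topology on X.

Axiom (T1): ∅ ∈ τ? Yes; X ∈ τ? Yes.
Axiom (T2/T3): check pairwise unions and intersections of members of τ.
All pairwise intersections and unions checked — each lies in τ. Therefore τ satisfies (T1), (T2), (T3): it IS a topology on X.


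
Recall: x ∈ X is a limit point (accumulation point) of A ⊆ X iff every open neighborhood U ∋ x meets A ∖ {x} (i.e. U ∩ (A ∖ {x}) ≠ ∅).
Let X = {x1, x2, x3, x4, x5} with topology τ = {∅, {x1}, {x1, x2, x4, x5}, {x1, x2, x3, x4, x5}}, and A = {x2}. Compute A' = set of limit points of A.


A' = {x3, x4, x5}

For each x ∈ X, list the open sets U ∈ τ with x ∈ U, then check whether U ∩ (A ∖ {x}) ≠ ∅ for every such U.
  x = x1: open {x1} ∋ x has {x1} ∩ (A ∖ {x1}) = ∅, so x is NOT a limit point.
  x = x2: open {x1, x2, x4, x5} ∋ x has {x1, x2, x4, x5} ∩ (A ∖ {x2}) = ∅, so x is NOT a limit point.
  x = x3: opens ∋ x are {x1, x2, x3, x4, x5}; each meets A ∖ {x3}, so x IS a limit point.
  x = x4: opens ∋ x are {x1, x2, x4, x5}, {x1, x2, x3, x4, x5}; each meets A ∖ {x4}, so x IS a limit point.
  x = x5: opens ∋ x are {x1, x2, x4, x5}, {x1, x2, x3, x4, x5}; each meets A ∖ {x5}, so x IS a limit point.
Collecting: A' = {x3, x4, x5}.


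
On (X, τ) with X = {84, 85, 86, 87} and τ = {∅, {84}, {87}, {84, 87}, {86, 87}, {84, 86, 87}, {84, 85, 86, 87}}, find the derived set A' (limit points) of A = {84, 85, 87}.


A' = {85, 86}

For each x ∈ X, list the open sets U ∈ τ with x ∈ U, then check whether U ∩ (A ∖ {x}) ≠ ∅ for every such U.
  x = 84: open {84} ∋ x has {84} ∩ (A ∖ {84}) = ∅, so x is NOT a limit point.
  x = 85: opens ∋ x are {84, 85, 86, 87}; each meets A ∖ {85}, so x IS a limit point.
  x = 86: opens ∋ x are {86, 87}, {84, 86, 87}, {84, 85, 86, 87}; each meets A ∖ {86}, so x IS a limit point.
  x = 87: open {87} ∋ x has {87} ∩ (A ∖ {87}) = ∅, so x is NOT a limit point.
Collecting: A' = {85, 86}.


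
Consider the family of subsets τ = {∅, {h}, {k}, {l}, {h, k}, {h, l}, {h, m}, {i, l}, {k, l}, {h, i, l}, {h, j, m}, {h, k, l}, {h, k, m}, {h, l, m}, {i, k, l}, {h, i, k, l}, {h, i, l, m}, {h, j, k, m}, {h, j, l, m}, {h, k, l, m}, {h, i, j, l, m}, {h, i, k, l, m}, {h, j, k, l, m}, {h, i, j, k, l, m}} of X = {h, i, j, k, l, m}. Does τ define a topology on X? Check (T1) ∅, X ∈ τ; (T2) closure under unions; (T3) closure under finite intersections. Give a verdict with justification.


τ IS a topology on X.

Axiom (T1): ∅ ∈ τ? Yes; X ∈ τ? Yes.
Axiom (T2/T3): check pairwise unions and intersections of members of τ.
All pairwise intersections and unions checked — each lies in τ. Therefore τ satisfies (T1), (T2), (T3): it IS a topology on X.


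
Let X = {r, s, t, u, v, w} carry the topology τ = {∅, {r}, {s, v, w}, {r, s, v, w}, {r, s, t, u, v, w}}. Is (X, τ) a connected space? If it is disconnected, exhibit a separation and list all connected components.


(X, τ) is connected.

Find clopen sets (U ∈ τ with X ∖ U ∈ τ):
  U = ∅, X ∖ U = {r, s, t, u, v, w} — both open, so U is clopen.
  U = {r, s, t, u, v, w}, X ∖ U = ∅ — both open, so U is clopen.
Only trivial clopens (∅ and X) exist, so (X, τ) is connected.
Compute connected components by grouping points that agree on all clopens:
  component: {r, s, t, u, v, w}


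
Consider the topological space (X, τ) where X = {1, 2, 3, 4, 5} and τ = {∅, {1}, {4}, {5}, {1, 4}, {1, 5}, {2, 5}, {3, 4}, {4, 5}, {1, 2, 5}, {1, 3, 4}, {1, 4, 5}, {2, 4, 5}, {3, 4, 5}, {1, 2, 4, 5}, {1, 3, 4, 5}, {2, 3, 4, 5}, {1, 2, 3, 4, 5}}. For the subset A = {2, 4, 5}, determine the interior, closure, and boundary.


int(A) = {2, 4, 5}, cl(A) = {2, 3, 4, 5}, ∂A = {3}.

Closed sets in (X, τ) are complements of opens:
  closed(X, τ) = {∅, {1}, {2}, {3}, {1, 2}, {1, 3}, {2, 3}, {2, 5}, {3, 4}, {1, 2, 3}, {1, 2, 5}, {1, 3, 4}, {2, 3, 4}, {2, 3, 5}, {1, 2, 3, 4}, {1, 2, 3, 5}, {2, 3, 4, 5}, {1, 2, 3, 4, 5}}.
int(A) = ⋃ {U ∈ τ : U ⊆ A}. Opens contained in A: ∅, {4}, {5}, {2, 5}, {4, 5}, {2, 4, 5}.
Taking the union of these: int(A) = {2, 4, 5}.
cl(A) = ⋂ {C closed : A ⊆ C}. Closed sets containing A: {2, 3, 4, 5}, {1, 2, 3, 4, 5}.
Intersecting these: cl(A) = {2, 3, 4, 5}.
∂A = cl(A) ∖ int(A) = {2, 3, 4, 5} ∖ {2, 4, 5} = {3}.


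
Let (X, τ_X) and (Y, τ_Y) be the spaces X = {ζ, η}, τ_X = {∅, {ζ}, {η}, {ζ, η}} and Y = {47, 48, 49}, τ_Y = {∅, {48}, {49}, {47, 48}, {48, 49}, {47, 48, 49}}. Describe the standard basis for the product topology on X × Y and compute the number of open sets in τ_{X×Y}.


Basis B = {∅ × ∅, {ζ} × {48}, {ζ} × {49}, {η} × {48}, {η} × {49}, {ζ} × {47, 48}, {ζ} × {48, 49}, {ζ, η} × {48}, {ζ, η} × {49}, {η} × {47, 48}, {η} × {48, 49}, {ζ} × {47, 48, 49}, {η} × {47, 48, 49}, {ζ, η} × {47, 48}, {ζ, η} × {48, 49}, {ζ, η} × {47, 48, 49}}; |τ_{X×Y}| = 36.

Enumerate products U × V with U ∈ τ_X, V ∈ τ_Y (deduplicated):
  ∅ × ∅ = {} (∅)
  {ζ} × {48} = {(ζ,48)}
  {ζ} × {49} = {(ζ,49)}
  {η} × {48} = {(η,48)}
  {η} × {49} = {(η,49)}
  {ζ} × {47, 48} = {(ζ,47), (ζ,48)}
  {ζ} × {48, 49} = {(ζ,48), (ζ,49)}
  {ζ, η} × {48} = {(ζ,48), (η,48)}
  {ζ, η} × {49} = {(ζ,49), (η,49)}
  {η} × {47, 48} = {(η,47), (η,48)}
  {η} × {48, 49} = {(η,48), (η,49)}
  {ζ} × {47, 48, 49} = {(ζ,47), (ζ,48), (ζ,49)}
  {η} × {47, 48, 49} = {(η,47), (η,48), (η,49)}
  {ζ, η} × {47, 48} = {(ζ,47), (ζ,48), (η,47), (η,48)}
  {ζ, η} × {48, 49} = {(ζ,48), (ζ,49), (η,48), (η,49)}
  {ζ, η} × {47, 48, 49} = {(ζ,47), (ζ,48), (ζ,49), (η,47), (η,48), (η,49)}
These 16 distinct sets form the basis B.
Close under arbitrary unions to get τ_{X×Y}; counting gives |τ_{X×Y}| = 36.


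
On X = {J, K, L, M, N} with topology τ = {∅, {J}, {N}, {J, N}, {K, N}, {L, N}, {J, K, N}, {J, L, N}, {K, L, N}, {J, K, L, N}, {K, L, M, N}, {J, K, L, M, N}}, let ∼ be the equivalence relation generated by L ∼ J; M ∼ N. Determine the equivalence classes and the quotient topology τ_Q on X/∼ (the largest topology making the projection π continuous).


X/∼ = {[J=L], [K], [M=N]}; |τ_Q| = 2.

Equivalence classes: [J=L], [K], [M=N].
Quotient map π: X → X/∼ sends J ↦ [J=L], K ↦ [K], L ↦ [J=L], M ↦ [M=N], N ↦ [M=N].
For each subset V ⊆ X/∼, compute π^{-1}(V) ⊆ X and check whether π^{-1}(V) ∈ τ. V is open in τ_Q iff π^{-1}(V) ∈ τ.
  V = {}: π^{-1}(V) = ∅ ∈ τ ✓.
  V = {[J=L]}: π^{-1}(V) = {J, L} ∉ τ ✗.
  V = {[K]}: π^{-1}(V) = {K} ∉ τ ✗.
  V = {[J=L], [K]}: π^{-1}(V) = {J, K, L} ∉ τ ✗.
  V = {[M=N]}: π^{-1}(V) = {M, N} ∉ τ ✗.
  V = {[J=L], [M=N]}: π^{-1}(V) = {J, L, M, N} ∉ τ ✗.
  V = {[K], [M=N]}: π^{-1}(V) = {K, M, N} ∉ τ ✗.
  V = {[J=L], [K], [M=N]}: π^{-1}(V) = {J, K, L, M, N} ∈ τ ✓.
Open sets in the quotient: τ_Q = {{}, {[J=L], [K], [M=N]}} (2 elements).


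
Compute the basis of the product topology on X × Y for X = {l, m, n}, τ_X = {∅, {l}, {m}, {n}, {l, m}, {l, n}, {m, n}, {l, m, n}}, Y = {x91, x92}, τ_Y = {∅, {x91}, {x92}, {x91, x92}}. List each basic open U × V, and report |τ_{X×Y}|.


Basis B = {∅ × ∅, {l} × {x91}, {l} × {x92}, {m} × {x91}, {m} × {x92}, {n} × {x91}, {n} × {x92}, {l} × {x91, x92}, {l, m} × {x91}, {l, n} × {x91}, {l, m} × {x92}, {l, n} × {x92}, {m} × {x91, x92}, {m, n} × {x91}, {m, n} × {x92}, {n} × {x91, x92}, {l, m, n} × {x91}, {l, m, n} × {x92}, {l, m} × {x91, x92}, {l, n} × {x91, x92}, {m, n} × {x91, x92}, {l, m, n} × {x91, x92}}; |τ_{X×Y}| = 64.

Enumerate products U × V with U ∈ τ_X, V ∈ τ_Y (deduplicated):
  ∅ × ∅ = {} (∅)
  {l} × {x91} = {(l,x91)}
  {l} × {x92} = {(l,x92)}
  {m} × {x91} = {(m,x91)}
  {m} × {x92} = {(m,x92)}
  {n} × {x91} = {(n,x91)}
  {n} × {x92} = {(n,x92)}
  {l} × {x91, x92} = {(l,x91), (l,x92)}
  {l, m} × {x91} = {(l,x91), (m,x91)}
  {l, n} × {x91} = {(l,x91), (n,x91)}
  {l, m} × {x92} = {(l,x92), (m,x92)}
  {l, n} × {x92} = {(l,x92), (n,x92)}
  {m} × {x91, x92} = {(m,x91), (m,x92)}
  {m, n} × {x91} = {(m,x91), (n,x91)}
  {m, n} × {x92} = {(m,x92), (n,x92)}
  {n} × {x91, x92} = {(n,x91), (n,x92)}
  {l, m, n} × {x91} = {(l,x91), (m,x91), (n,x91)}
  {l, m, n} × {x92} = {(l,x92), (m,x92), (n,x92)}
  {l, m} × {x91, x92} = {(l,x91), (l,x92), (m,x91), (m,x92)}
  {l, n} × {x91, x92} = {(l,x91), (l,x92), (n,x91), (n,x92)}
  {m, n} × {x91, x92} = {(m,x91), (m,x92), (n,x91), (n,x92)}
  {l, m, n} × {x91, x92} = {(l,x91), (l,x92), (m,x91), (m,x92), (n,x91), (n,x92)}
These 22 distinct sets form the basis B.
Close under arbitrary unions to get τ_{X×Y}; counting gives |τ_{X×Y}| = 64.


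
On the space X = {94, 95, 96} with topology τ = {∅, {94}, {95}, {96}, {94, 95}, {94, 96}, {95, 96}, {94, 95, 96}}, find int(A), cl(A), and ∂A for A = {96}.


int(A) = {96}, cl(A) = {96}, ∂A = ∅.

Closed sets in (X, τ) are complements of opens:
  closed(X, τ) = {∅, {94}, {95}, {96}, {94, 95}, {94, 96}, {95, 96}, {94, 95, 96}}.
int(A) = ⋃ {U ∈ τ : U ⊆ A}. Opens contained in A: ∅, {96}.
Taking the union of these: int(A) = {96}.
cl(A) = ⋂ {C closed : A ⊆ C}. Closed sets containing A: {96}, {94, 96}, {95, 96}, {94, 95, 96}.
Intersecting these: cl(A) = {96}.
∂A = cl(A) ∖ int(A) = {96} ∖ {96} = ∅.


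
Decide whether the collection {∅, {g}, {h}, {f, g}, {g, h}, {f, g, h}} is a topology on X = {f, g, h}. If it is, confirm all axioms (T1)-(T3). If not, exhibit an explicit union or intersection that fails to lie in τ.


τ IS a topology on X.

Axiom (T1): ∅ ∈ τ? Yes; X ∈ τ? Yes.
Axiom (T2/T3): check pairwise unions and intersections of members of τ.
All pairwise intersections and unions checked — each lies in τ. Therefore τ satisfies (T1), (T2), (T3): it IS a topology on X.


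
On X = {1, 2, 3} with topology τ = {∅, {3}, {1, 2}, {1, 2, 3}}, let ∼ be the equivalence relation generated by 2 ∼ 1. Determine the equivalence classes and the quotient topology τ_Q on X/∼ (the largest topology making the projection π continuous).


X/∼ = {[1=2], [3]}; |τ_Q| = 4.

Equivalence classes: [1=2], [3].
Quotient map π: X → X/∼ sends 1 ↦ [1=2], 2 ↦ [1=2], 3 ↦ [3].
For each subset V ⊆ X/∼, compute π^{-1}(V) ⊆ X and check whether π^{-1}(V) ∈ τ. V is open in τ_Q iff π^{-1}(V) ∈ τ.
  V = {}: π^{-1}(V) = ∅ ∈ τ ✓.
  V = {[1=2]}: π^{-1}(V) = {1, 2} ∈ τ ✓.
  V = {[3]}: π^{-1}(V) = {3} ∈ τ ✓.
  V = {[1=2], [3]}: π^{-1}(V) = {1, 2, 3} ∈ τ ✓.
Open sets in the quotient: τ_Q = {{}, {[1=2]}, {[3]}, {[1=2], [3]}} (4 elements).


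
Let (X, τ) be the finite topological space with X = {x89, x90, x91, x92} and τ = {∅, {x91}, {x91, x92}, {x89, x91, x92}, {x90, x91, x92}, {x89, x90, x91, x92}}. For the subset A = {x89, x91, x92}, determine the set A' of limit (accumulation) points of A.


A' = {x89, x90, x92}

For each x ∈ X, list the open sets U ∈ τ with x ∈ U, then check whether U ∩ (A ∖ {x}) ≠ ∅ for every such U.
  x = x89: opens ∋ x are {x89, x91, x92}, {x89, x90, x91, x92}; each meets A ∖ {x89}, so x IS a limit point.
  x = x90: opens ∋ x are {x90, x91, x92}, {x89, x90, x91, x92}; each meets A ∖ {x90}, so x IS a limit point.
  x = x91: open {x91} ∋ x has {x91} ∩ (A ∖ {x91}) = ∅, so x is NOT a limit point.
  x = x92: opens ∋ x are {x91, x92}, {x89, x91, x92}, {x90, x91, x92}, {x89, x90, x91, x92}; each meets A ∖ {x92}, so x IS a limit point.
Collecting: A' = {x89, x90, x92}.


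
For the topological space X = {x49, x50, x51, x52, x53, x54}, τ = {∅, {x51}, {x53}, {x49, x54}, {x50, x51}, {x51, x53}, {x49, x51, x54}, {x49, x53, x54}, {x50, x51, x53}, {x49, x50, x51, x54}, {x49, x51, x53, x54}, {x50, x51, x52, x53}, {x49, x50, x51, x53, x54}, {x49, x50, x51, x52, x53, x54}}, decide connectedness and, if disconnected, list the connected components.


(X, τ) is disconnected; components = [{x49, x54}, {x50, x51, x52, x53}].

Find clopen sets (U ∈ τ with X ∖ U ∈ τ):
  U = ∅, X ∖ U = {x49, x50, x51, x52, x53, x54} — both open, so U is clopen.
  U = {x49, x54}, X ∖ U = {x50, x51, x52, x53} — both open, so U is clopen.
  U = {x50, x51, x52, x53}, X ∖ U = {x49, x54} — both open, so U is clopen.
  U = {x49, x50, x51, x52, x53, x54}, X ∖ U = ∅ — both open, so U is clopen.
Nontrivial clopen(s) exist: e.g. {x50, x51, x52, x53}. So (X, τ) is disconnected.
Compute connected components by grouping points that agree on all clopens:
  component: {x49, x54}
  component: {x50, x51, x52, x53}


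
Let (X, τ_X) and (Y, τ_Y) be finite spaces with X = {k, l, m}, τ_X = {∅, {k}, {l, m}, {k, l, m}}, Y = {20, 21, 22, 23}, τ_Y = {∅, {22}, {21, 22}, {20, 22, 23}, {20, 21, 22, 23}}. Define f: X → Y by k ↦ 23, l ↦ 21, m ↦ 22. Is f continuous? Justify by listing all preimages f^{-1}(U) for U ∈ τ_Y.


f is NOT continuous.

Compute f^{-1}(U) for each U ∈ τ_Y:
  U = ∅: f^{-1}(U) = ∅ ∈ τ_X ✓.
  U = {22}: f^{-1}(U) = {m} ∉ τ_X ✗.
  U = {21, 22}: f^{-1}(U) = {l, m} ∈ τ_X ✓.
  U = {20, 22, 23}: f^{-1}(U) = {k, m} ∉ τ_X ✗.
  U = {20, 21, 22, 23}: f^{-1}(U) = {k, l, m} ∈ τ_X ✓.
Found U = {22} with f^{-1}(U) = {m} not in τ_X. Therefore f is NOT continuous.


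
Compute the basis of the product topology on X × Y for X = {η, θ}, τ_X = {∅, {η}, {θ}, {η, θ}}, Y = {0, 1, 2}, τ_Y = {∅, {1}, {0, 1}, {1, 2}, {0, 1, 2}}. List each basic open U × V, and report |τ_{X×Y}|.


Basis B = {∅ × ∅, {η} × {1}, {θ} × {1}, {η} × {0, 1}, {η} × {1, 2}, {η, θ} × {1}, {θ} × {0, 1}, {θ} × {1, 2}, {η} × {0, 1, 2}, {θ} × {0, 1, 2}, {η, θ} × {0, 1}, {η, θ} × {1, 2}, {η, θ} × {0, 1, 2}}; |τ_{X×Y}| = 25.

Enumerate products U × V with U ∈ τ_X, V ∈ τ_Y (deduplicated):
  ∅ × ∅ = {} (∅)
  {η} × {1} = {(η,1)}
  {θ} × {1} = {(θ,1)}
  {η} × {0, 1} = {(η,0), (η,1)}
  {η} × {1, 2} = {(η,1), (η,2)}
  {η, θ} × {1} = {(η,1), (θ,1)}
  {θ} × {0, 1} = {(θ,0), (θ,1)}
  {θ} × {1, 2} = {(θ,1), (θ,2)}
  {η} × {0, 1, 2} = {(η,0), (η,1), (η,2)}
  {θ} × {0, 1, 2} = {(θ,0), (θ,1), (θ,2)}
  {η, θ} × {0, 1} = {(η,0), (η,1), (θ,0), (θ,1)}
  {η, θ} × {1, 2} = {(η,1), (η,2), (θ,1), (θ,2)}
  {η, θ} × {0, 1, 2} = {(η,0), (η,1), (η,2), (θ,0), (θ,1), (θ,2)}
These 13 distinct sets form the basis B.
Close under arbitrary unions to get τ_{X×Y}; counting gives |τ_{X×Y}| = 25.


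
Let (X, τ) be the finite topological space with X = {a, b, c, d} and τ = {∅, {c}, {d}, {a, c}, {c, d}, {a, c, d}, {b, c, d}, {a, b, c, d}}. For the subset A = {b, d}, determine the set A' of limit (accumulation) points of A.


A' = {b}

For each x ∈ X, list the open sets U ∈ τ with x ∈ U, then check whether U ∩ (A ∖ {x}) ≠ ∅ for every such U.
  x = a: open {a, c} ∋ x has {a, c} ∩ (A ∖ {a}) = ∅, so x is NOT a limit point.
  x = b: opens ∋ x are {b, c, d}, {a, b, c, d}; each meets A ∖ {b}, so x IS a limit point.
  x = c: open {c} ∋ x has {c} ∩ (A ∖ {c}) = ∅, so x is NOT a limit point.
  x = d: open {d} ∋ x has {d} ∩ (A ∖ {d}) = ∅, so x is NOT a limit point.
Collecting: A' = {b}.


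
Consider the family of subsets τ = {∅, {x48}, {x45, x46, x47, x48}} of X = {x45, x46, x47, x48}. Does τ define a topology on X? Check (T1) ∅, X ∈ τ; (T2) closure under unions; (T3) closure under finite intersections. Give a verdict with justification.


τ IS a topology on X.

Axiom (T1): ∅ ∈ τ? Yes; X ∈ τ? Yes.
Axiom (T2/T3): check pairwise unions and intersections of members of τ.
All pairwise intersections and unions checked — each lies in τ. Therefore τ satisfies (T1), (T2), (T3): it IS a topology on X.


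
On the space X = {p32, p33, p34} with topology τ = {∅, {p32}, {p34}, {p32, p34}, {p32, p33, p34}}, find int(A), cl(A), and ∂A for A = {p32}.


int(A) = {p32}, cl(A) = {p32, p33}, ∂A = {p33}.

Closed sets in (X, τ) are complements of opens:
  closed(X, τ) = {∅, {p33}, {p32, p33}, {p33, p34}, {p32, p33, p34}}.
int(A) = ⋃ {U ∈ τ : U ⊆ A}. Opens contained in A: ∅, {p32}.
Taking the union of these: int(A) = {p32}.
cl(A) = ⋂ {C closed : A ⊆ C}. Closed sets containing A: {p32, p33}, {p32, p33, p34}.
Intersecting these: cl(A) = {p32, p33}.
∂A = cl(A) ∖ int(A) = {p32, p33} ∖ {p32} = {p33}.


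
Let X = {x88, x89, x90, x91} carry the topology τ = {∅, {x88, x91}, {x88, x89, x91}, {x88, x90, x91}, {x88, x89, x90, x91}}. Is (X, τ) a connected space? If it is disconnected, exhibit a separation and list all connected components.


(X, τ) is connected.

Find clopen sets (U ∈ τ with X ∖ U ∈ τ):
  U = ∅, X ∖ U = {x88, x89, x90, x91} — both open, so U is clopen.
  U = {x88, x89, x90, x91}, X ∖ U = ∅ — both open, so U is clopen.
Only trivial clopens (∅ and X) exist, so (X, τ) is connected.
Compute connected components by grouping points that agree on all clopens:
  component: {x88, x89, x90, x91}


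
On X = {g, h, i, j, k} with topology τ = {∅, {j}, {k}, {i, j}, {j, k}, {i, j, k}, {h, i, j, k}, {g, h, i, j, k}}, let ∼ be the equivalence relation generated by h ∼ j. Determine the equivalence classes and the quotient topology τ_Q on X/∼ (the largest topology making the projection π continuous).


X/∼ = {[g], [h=j], [i], [k]}; |τ_Q| = 4.

Equivalence classes: [g], [h=j], [i], [k].
Quotient map π: X → X/∼ sends g ↦ [g], h ↦ [h=j], i ↦ [i], j ↦ [h=j], k ↦ [k].
For each subset V ⊆ X/∼, compute π^{-1}(V) ⊆ X and check whether π^{-1}(V) ∈ τ. V is open in τ_Q iff π^{-1}(V) ∈ τ.
  V = {}: π^{-1}(V) = ∅ ∈ τ ✓.
  V = {[g]}: π^{-1}(V) = {g} ∉ τ ✗.
  V = {[h=j]}: π^{-1}(V) = {h, j} ∉ τ ✗.
  V = {[g], [h=j]}: π^{-1}(V) = {g, h, j} ∉ τ ✗.
  V = {[i]}: π^{-1}(V) = {i} ∉ τ ✗.
  V = {[g], [i]}: π^{-1}(V) = {g, i} ∉ τ ✗.
  V = {[h=j], [i]}: π^{-1}(V) = {h, i, j} ∉ τ ✗.
  V = {[g], [h=j], [i]}: π^{-1}(V) = {g, h, i, j} ∉ τ ✗.
  V = {[k]}: π^{-1}(V) = {k} ∈ τ ✓.
  V = {[g], [k]}: π^{-1}(V) = {g, k} ∉ τ ✗.
  V = {[h=j], [k]}: π^{-1}(V) = {h, j, k} ∉ τ ✗.
  V = {[g], [h=j], [k]}: π^{-1}(V) = {g, h, j, k} ∉ τ ✗.
  V = {[i], [k]}: π^{-1}(V) = {i, k} ∉ τ ✗.
  V = {[g], [i], [k]}: π^{-1}(V) = {g, i, k} ∉ τ ✗.
  V = {[h=j], [i], [k]}: π^{-1}(V) = {h, i, j, k} ∈ τ ✓.
  V = {[g], [h=j], [i], [k]}: π^{-1}(V) = {g, h, i, j, k} ∈ τ ✓.
Open sets in the quotient: τ_Q = {{}, {[k]}, {[h=j], [i], [k]}, {[g], [h=j], [i], [k]}} (4 elements).


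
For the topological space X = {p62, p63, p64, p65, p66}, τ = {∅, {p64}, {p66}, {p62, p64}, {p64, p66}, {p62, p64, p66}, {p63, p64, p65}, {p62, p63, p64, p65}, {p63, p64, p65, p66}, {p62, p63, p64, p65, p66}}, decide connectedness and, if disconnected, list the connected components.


(X, τ) is disconnected; components = [{p66}, {p62, p63, p64, p65}].

Find clopen sets (U ∈ τ with X ∖ U ∈ τ):
  U = ∅, X ∖ U = {p62, p63, p64, p65, p66} — both open, so U is clopen.
  U = {p66}, X ∖ U = {p62, p63, p64, p65} — both open, so U is clopen.
  U = {p62, p63, p64, p65}, X ∖ U = {p66} — both open, so U is clopen.
  U = {p62, p63, p64, p65, p66}, X ∖ U = ∅ — both open, so U is clopen.
Nontrivial clopen(s) exist: e.g. {p66}. So (X, τ) is disconnected.
Compute connected components by grouping points that agree on all clopens:
  component: {p66}
  component: {p62, p63, p64, p65}


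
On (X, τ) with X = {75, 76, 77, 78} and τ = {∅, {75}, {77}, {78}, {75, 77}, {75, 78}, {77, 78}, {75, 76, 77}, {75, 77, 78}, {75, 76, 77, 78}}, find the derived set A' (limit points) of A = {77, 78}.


A' = {76}

For each x ∈ X, list the open sets U ∈ τ with x ∈ U, then check whether U ∩ (A ∖ {x}) ≠ ∅ for every such U.
  x = 75: open {75} ∋ x has {75} ∩ (A ∖ {75}) = ∅, so x is NOT a limit point.
  x = 76: opens ∋ x are {75, 76, 77}, {75, 76, 77, 78}; each meets A ∖ {76}, so x IS a limit point.
  x = 77: open {77} ∋ x has {77} ∩ (A ∖ {77}) = ∅, so x is NOT a limit point.
  x = 78: open {78} ∋ x has {78} ∩ (A ∖ {78}) = ∅, so x is NOT a limit point.
Collecting: A' = {76}.


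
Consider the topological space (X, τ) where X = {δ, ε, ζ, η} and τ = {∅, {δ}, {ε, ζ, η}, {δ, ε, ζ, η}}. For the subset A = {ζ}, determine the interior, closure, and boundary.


int(A) = ∅, cl(A) = {ε, ζ, η}, ∂A = {ε, ζ, η}.

Closed sets in (X, τ) are complements of opens:
  closed(X, τ) = {∅, {δ}, {ε, ζ, η}, {δ, ε, ζ, η}}.
int(A) = ⋃ {U ∈ τ : U ⊆ A}. Opens contained in A: ∅.
Taking the union of these: int(A) = ∅.
cl(A) = ⋂ {C closed : A ⊆ C}. Closed sets containing A: {ε, ζ, η}, {δ, ε, ζ, η}.
Intersecting these: cl(A) = {ε, ζ, η}.
∂A = cl(A) ∖ int(A) = {ε, ζ, η} ∖ ∅ = {ε, ζ, η}.


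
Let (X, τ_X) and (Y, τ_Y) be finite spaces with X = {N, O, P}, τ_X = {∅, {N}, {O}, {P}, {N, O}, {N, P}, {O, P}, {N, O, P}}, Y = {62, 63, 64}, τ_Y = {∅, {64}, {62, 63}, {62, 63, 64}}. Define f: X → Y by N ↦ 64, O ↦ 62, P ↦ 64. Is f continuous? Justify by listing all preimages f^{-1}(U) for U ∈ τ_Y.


f IS continuous.

Compute f^{-1}(U) for each U ∈ τ_Y:
  U = ∅: f^{-1}(U) = ∅ ∈ τ_X ✓.
  U = {64}: f^{-1}(U) = {N, P} ∈ τ_X ✓.
  U = {62, 63}: f^{-1}(U) = {O} ∈ τ_X ✓.
  U = {62, 63, 64}: f^{-1}(U) = {N, O, P} ∈ τ_X ✓.
Every preimage lies in τ_X, so f IS continuous.


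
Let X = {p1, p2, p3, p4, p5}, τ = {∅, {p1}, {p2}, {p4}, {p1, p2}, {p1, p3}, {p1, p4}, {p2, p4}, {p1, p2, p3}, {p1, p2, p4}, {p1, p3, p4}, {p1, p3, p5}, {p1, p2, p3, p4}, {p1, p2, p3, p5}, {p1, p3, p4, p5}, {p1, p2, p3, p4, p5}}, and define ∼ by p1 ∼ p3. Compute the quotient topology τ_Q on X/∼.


X/∼ = {[p1=p3], [p2], [p4], [p5]}; |τ_Q| = 12.

Equivalence classes: [p1=p3], [p2], [p4], [p5].
Quotient map π: X → X/∼ sends p1 ↦ [p1=p3], p2 ↦ [p2], p3 ↦ [p1=p3], p4 ↦ [p4], p5 ↦ [p5].
For each subset V ⊆ X/∼, compute π^{-1}(V) ⊆ X and check whether π^{-1}(V) ∈ τ. V is open in τ_Q iff π^{-1}(V) ∈ τ.
  V = {}: π^{-1}(V) = ∅ ∈ τ ✓.
  V = {[p1=p3]}: π^{-1}(V) = {p1, p3} ∈ τ ✓.
  V = {[p2]}: π^{-1}(V) = {p2} ∈ τ ✓.
  V = {[p1=p3], [p2]}: π^{-1}(V) = {p1, p2, p3} ∈ τ ✓.
  V = {[p4]}: π^{-1}(V) = {p4} ∈ τ ✓.
  V = {[p1=p3], [p4]}: π^{-1}(V) = {p1, p3, p4} ∈ τ ✓.
  V = {[p2], [p4]}: π^{-1}(V) = {p2, p4} ∈ τ ✓.
  V = {[p1=p3], [p2], [p4]}: π^{-1}(V) = {p1, p2, p3, p4} ∈ τ ✓.
  V = {[p5]}: π^{-1}(V) = {p5} ∉ τ ✗.
  V = {[p1=p3], [p5]}: π^{-1}(V) = {p1, p3, p5} ∈ τ ✓.
  V = {[p2], [p5]}: π^{-1}(V) = {p2, p5} ∉ τ ✗.
  V = {[p1=p3], [p2], [p5]}: π^{-1}(V) = {p1, p2, p3, p5} ∈ τ ✓.
  V = {[p4], [p5]}: π^{-1}(V) = {p4, p5} ∉ τ ✗.
  V = {[p1=p3], [p4], [p5]}: π^{-1}(V) = {p1, p3, p4, p5} ∈ τ ✓.
  V = {[p2], [p4], [p5]}: π^{-1}(V) = {p2, p4, p5} ∉ τ ✗.
  V = {[p1=p3], [p2], [p4], [p5]}: π^{-1}(V) = {p1, p2, p3, p4, p5} ∈ τ ✓.
Open sets in the quotient: τ_Q = {{}, {[p1=p3]}, {[p2]}, {[p1=p3], [p2]}, {[p4]}, {[p1=p3], [p4]}, {[p2], [p4]}, {[p1=p3], [p2], [p4]}, {[p1=p3], [p5]}, {[p1=p3], [p2], [p5]}, {[p1=p3], [p4], [p5]}, {[p1=p3], [p2], [p4], [p5]}} (12 elements).


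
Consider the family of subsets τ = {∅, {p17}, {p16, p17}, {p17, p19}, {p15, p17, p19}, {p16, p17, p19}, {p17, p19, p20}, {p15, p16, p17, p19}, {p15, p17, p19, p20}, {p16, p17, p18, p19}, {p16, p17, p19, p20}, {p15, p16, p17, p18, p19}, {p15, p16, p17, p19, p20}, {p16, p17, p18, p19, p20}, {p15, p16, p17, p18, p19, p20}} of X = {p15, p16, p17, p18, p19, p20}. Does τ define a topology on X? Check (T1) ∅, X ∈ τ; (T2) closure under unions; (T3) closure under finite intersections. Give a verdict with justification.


τ IS a topology on X.

Axiom (T1): ∅ ∈ τ? Yes; X ∈ τ? Yes.
Axiom (T2/T3): check pairwise unions and intersections of members of τ.
All pairwise intersections and unions checked — each lies in τ. Therefore τ satisfies (T1), (T2), (T3): it IS a topology on X.


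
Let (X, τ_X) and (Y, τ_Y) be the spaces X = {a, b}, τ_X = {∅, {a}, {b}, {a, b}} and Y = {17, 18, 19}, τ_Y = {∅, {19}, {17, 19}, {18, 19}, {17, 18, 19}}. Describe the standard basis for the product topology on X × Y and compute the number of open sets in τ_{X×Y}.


Basis B = {∅ × ∅, {a} × {19}, {b} × {19}, {a} × {17, 19}, {a} × {18, 19}, {a, b} × {19}, {b} × {17, 19}, {b} × {18, 19}, {a} × {17, 18, 19}, {b} × {17, 18, 19}, {a, b} × {17, 19}, {a, b} × {18, 19}, {a, b} × {17, 18, 19}}; |τ_{X×Y}| = 25.

Enumerate products U × V with U ∈ τ_X, V ∈ τ_Y (deduplicated):
  ∅ × ∅ = {} (∅)
  {a} × {19} = {(a,19)}
  {b} × {19} = {(b,19)}
  {a} × {17, 19} = {(a,17), (a,19)}
  {a} × {18, 19} = {(a,18), (a,19)}
  {a, b} × {19} = {(a,19), (b,19)}
  {b} × {17, 19} = {(b,17), (b,19)}
  {b} × {18, 19} = {(b,18), (b,19)}
  {a} × {17, 18, 19} = {(a,17), (a,18), (a,19)}
  {b} × {17, 18, 19} = {(b,17), (b,18), (b,19)}
  {a, b} × {17, 19} = {(a,17), (a,19), (b,17), (b,19)}
  {a, b} × {18, 19} = {(a,18), (a,19), (b,18), (b,19)}
  {a, b} × {17, 18, 19} = {(a,17), (a,18), (a,19), (b,17), (b,18), (b,19)}
These 13 distinct sets form the basis B.
Close under arbitrary unions to get τ_{X×Y}; counting gives |τ_{X×Y}| = 25.


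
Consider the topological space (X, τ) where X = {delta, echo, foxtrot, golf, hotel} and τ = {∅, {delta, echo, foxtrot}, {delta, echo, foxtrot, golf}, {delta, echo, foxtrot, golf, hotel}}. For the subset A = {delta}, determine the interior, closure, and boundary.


int(A) = ∅, cl(A) = {delta, echo, foxtrot, golf, hotel}, ∂A = {delta, echo, foxtrot, golf, hotel}.

Closed sets in (X, τ) are complements of opens:
  closed(X, τ) = {∅, {hotel}, {golf, hotel}, {delta, echo, foxtrot, golf, hotel}}.
int(A) = ⋃ {U ∈ τ : U ⊆ A}. Opens contained in A: ∅.
Taking the union of these: int(A) = ∅.
cl(A) = ⋂ {C closed : A ⊆ C}. Closed sets containing A: {delta, echo, foxtrot, golf, hotel}.
Intersecting these: cl(A) = {delta, echo, foxtrot, golf, hotel}.
∂A = cl(A) ∖ int(A) = {delta, echo, foxtrot, golf, hotel} ∖ ∅ = {delta, echo, foxtrot, golf, hotel}.


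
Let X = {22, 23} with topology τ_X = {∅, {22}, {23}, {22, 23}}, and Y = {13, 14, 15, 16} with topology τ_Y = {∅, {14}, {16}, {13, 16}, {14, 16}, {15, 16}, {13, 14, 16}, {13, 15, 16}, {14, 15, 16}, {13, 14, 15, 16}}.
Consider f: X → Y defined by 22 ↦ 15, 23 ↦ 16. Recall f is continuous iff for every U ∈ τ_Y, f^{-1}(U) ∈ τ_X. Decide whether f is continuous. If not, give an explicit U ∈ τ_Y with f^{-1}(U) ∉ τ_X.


f IS continuous.

Compute f^{-1}(U) for each U ∈ τ_Y:
  U = ∅: f^{-1}(U) = ∅ ∈ τ_X ✓.
  U = {14}: f^{-1}(U) = ∅ ∈ τ_X ✓.
  U = {16}: f^{-1}(U) = {23} ∈ τ_X ✓.
  U = {13, 16}: f^{-1}(U) = {23} ∈ τ_X ✓.
  U = {14, 16}: f^{-1}(U) = {23} ∈ τ_X ✓.
  U = {15, 16}: f^{-1}(U) = {22, 23} ∈ τ_X ✓.
  U = {13, 14, 16}: f^{-1}(U) = {23} ∈ τ_X ✓.
  U = {13, 15, 16}: f^{-1}(U) = {22, 23} ∈ τ_X ✓.
  U = {14, 15, 16}: f^{-1}(U) = {22, 23} ∈ τ_X ✓.
  U = {13, 14, 15, 16}: f^{-1}(U) = {22, 23} ∈ τ_X ✓.
Every preimage lies in τ_X, so f IS continuous.


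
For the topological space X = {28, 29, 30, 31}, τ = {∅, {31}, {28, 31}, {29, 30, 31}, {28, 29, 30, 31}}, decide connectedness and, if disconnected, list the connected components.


(X, τ) is connected.

Find clopen sets (U ∈ τ with X ∖ U ∈ τ):
  U = ∅, X ∖ U = {28, 29, 30, 31} — both open, so U is clopen.
  U = {28, 29, 30, 31}, X ∖ U = ∅ — both open, so U is clopen.
Only trivial clopens (∅ and X) exist, so (X, τ) is connected.
Compute connected components by grouping points that agree on all clopens:
  component: {28, 29, 30, 31}


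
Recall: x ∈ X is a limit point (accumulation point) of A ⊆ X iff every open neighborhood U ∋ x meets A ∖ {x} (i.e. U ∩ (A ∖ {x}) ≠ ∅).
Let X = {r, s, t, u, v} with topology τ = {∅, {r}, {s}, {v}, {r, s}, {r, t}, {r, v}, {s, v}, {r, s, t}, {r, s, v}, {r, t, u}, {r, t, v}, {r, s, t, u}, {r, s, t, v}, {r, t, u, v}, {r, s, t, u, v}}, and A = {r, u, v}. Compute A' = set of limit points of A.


A' = {t, u}

For each x ∈ X, list the open sets U ∈ τ with x ∈ U, then check whether U ∩ (A ∖ {x}) ≠ ∅ for every such U.
  x = r: open {r} ∋ x has {r} ∩ (A ∖ {r}) = ∅, so x is NOT a limit point.
  x = s: open {s} ∋ x has {s} ∩ (A ∖ {s}) = ∅, so x is NOT a limit point.
  x = t: opens ∋ x are {r, t}, {r, s, t}, {r, t, u}, {r, t, v}, {r, s, t, u}, {r, s, t, v}, {r, t, u, v}, {r, s, t, u, v}; each meets A ∖ {t}, so x IS a limit point.
  x = u: opens ∋ x are {r, t, u}, {r, s, t, u}, {r, t, u, v}, {r, s, t, u, v}; each meets A ∖ {u}, so x IS a limit point.
  x = v: open {v} ∋ x has {v} ∩ (A ∖ {v}) = ∅, so x is NOT a limit point.
Collecting: A' = {t, u}.
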